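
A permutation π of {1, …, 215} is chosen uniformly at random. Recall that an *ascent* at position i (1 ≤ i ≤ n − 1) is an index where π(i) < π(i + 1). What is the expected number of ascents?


Write X = Σ X_I over i = 1, …, 214, with X_I the indicator of one ascent.
There are 214 indicators.
For each fixed i, the pair (π(i), π(i+1)) is a uniformly random ordered pair of distinct values from {1, …, 215}; by symmetry P[π(i) < π(i+1)] = 1/2.
By linearity: E[X] = 214 · (1/2) = (215 − 1) · (1/2) = 107 ≈ 107.000.

E[X] = 107 = 107.000.


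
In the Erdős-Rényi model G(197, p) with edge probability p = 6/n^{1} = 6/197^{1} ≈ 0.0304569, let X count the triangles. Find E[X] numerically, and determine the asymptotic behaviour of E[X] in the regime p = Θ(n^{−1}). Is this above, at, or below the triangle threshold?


Number of potential triangles: C(197, 3) = 1254890.
Each occurs with probability p³ ≈ (0.0304569)³ ≈ 2.82523822e-05.
By linearity: E[X] = C(197, 3)·p³ ≈ 1254890 · 2.82523822e-05 ≈ 35.453632.
Here α = 1, so p = 6/n is exactly at the triangle threshold p ~ 1/n. Asymptotically E[X] → c³/6 = 6³/6 = 36 ≈ 36.000000, a bounded constant. In this regime the triangle count is asymptotically Poisson(c³/6).

E[X] ≈ 35.453632; in regime p = Θ(1/n^{1}) E[X] stays bounded (at the triangle threshold p ~ 1/n).


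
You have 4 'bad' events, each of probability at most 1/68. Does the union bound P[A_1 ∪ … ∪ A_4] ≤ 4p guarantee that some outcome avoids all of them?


Union bound: P[∪_{i=1}^{4} A_i] ≤ Σ_i P[A_i] ≤ 4·p = 4·(1/68) = 1/17.
Numerically: 1/17 ≈ 0.058824.
Is 1/17 < 1? YES.
Since P[∪ A_i] ≤ 1/17 < 1, the complement has P[∩ A_i^c] ≥ 1 − 1/17 = 16/17 > 0, so some outcome avoids every A_i.

4·p = 1/17 ≈ 0.058824; existence CERTIFIED by the union bound.


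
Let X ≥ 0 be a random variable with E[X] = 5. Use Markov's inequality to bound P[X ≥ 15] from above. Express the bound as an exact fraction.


μ = E[X] = 5, a = 15.
Markov: P[X ≥ 15] ≤ μ/a = (5)/15 = 1/3.
Numerically: ≈ 0.33333.
(Since a = 15 > μ = 5.00000, the bound 1/3 is < 1 and informative.)

P[X ≥ 15] ≤ 1/3 ≈ 0.33333.


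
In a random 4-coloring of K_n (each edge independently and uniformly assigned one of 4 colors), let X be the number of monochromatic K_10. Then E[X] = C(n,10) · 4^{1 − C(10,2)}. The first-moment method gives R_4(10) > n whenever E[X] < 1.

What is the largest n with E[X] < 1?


We need C(n, 10) · 4^{1 − 45} < 1, i.e. C(n, 10) < 4^{45 − 1} = 309485009821345068724781056.
Check values of n near the boundary:
  n = 2018: C(2018, 10) = 301820606687612220663963508; 301820606687612220663963508 < 309485009821345068724781056? YES
  n = 2019: C(2019, 10) = 303322949179835278009229628; 303322949179835278009229628 < 309485009821345068724781056? YES
  n = 2020: C(2020, 10) = 304832018578739931133653656; 304832018578739931133653656 < 309485009821345068724781056? YES
  n = 2021: C(2021, 10) = 306347841644770462864800616; 306347841644770462864800616 < 309485009821345068724781056? YES
  n = 2022: C(2022, 10) = 307870445231474093395937796; 307870445231474093395937796 < 309485009821345068724781056? YES
  n = 2023: C(2023, 10) = 309399856285778485315440716; 309399856285778485315440716 < 309485009821345068724781056? YES
  n = 2024: C(2024, 10) = 310936101848269937576192656; 310936101848269937576192656 < 309485009821345068724781056? NO
  n = 2025: C(2025, 10) = 312479209053472269772600560; 312479209053472269772600560 < 309485009821345068724781056? NO
  n = 2026: C(2026, 10) = 314029205130126398094885285; 314029205130126398094885285 < 309485009821345068724781056? NO
The largest n with C(n, 10) < 309485009821345068724781056 is n = 2023 (where E[X] = 77349964071444621328860179/77371252455336267181195264 ≈ 0.999725). Hence R_4(10) > 2023, i.e. R_4(10) ≥ 2024.

Largest n = 2023; hence R_4(10) > 2023.


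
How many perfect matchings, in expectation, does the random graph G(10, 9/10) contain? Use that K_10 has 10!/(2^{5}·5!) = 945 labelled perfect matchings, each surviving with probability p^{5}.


K_10 has 10!/(2^{5}·5!) = 945 labelled perfect matchings.
For each such perfect matching H, let X_H = 1 if all 5 edges of H are present in G. Then P[X_H = 1] = p^{5} = (9/10)^{5} = 59049/100000.
By linearity: E[X] = Σ_H E[X_H] = 945 · p^{5} = 945 · 59049/100000 = 11160261/20000.
Numerically: E[X] ≈ 558.013.

E[X] = 945 · (9/10)^{5} = 11160261/20000 ≈ 558.013.


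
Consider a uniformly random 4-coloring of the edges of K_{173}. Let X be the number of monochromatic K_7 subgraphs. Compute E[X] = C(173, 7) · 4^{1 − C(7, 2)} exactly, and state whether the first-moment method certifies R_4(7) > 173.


E[X] = C(173, 7) · 4^{1 − 21} = 813769676772 · 4^{−20} = 813769676772/1099511627776.
As a reduced fraction: E[X] = 203442419193/274877906944 ≈ 0.740.
Is E[X] < 1? YES.
Since E[X] < 1, there exists a 4-coloring of K_{173} with no monochromatic K_7; hence R_4(7) > 173.

E[X] = 203442419193/274877906944 ≈ 0.740; E[X] < 1, so R_4(7) > 173.


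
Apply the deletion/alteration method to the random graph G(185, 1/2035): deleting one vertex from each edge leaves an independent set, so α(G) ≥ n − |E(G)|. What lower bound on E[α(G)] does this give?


E[|E(G)|] = C(185, 2)·p = 17020 · (1/2035) = 92/11.
E[α(G)] ≥ n − E[|E(G)|] = 185 − 92/11 = 1943/11.
Numerically: ≈ 176.636364.
(This is only a lower bound; the true E[α(G)] may be larger.)

E[α(G)] ≥ 1943/11 ≈ 176.636364.


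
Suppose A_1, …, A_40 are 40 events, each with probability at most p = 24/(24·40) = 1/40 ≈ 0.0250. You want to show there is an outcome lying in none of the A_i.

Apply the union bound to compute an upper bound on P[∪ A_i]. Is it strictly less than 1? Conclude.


Union bound: P[∪_{i=1}^{40} A_i] ≤ Σ_i P[A_i] ≤ 40·p = 40·(1/40) = 1.
Numerically: 1 ≈ 1.0000.
Is 1 < 1? NO.
Since the bound 1 is ≥ 1, the union bound is uninformative here; it does NOT by itself certify existence.

40·p = 1 ≈ 1.0000; existence NOT certified by the union bound.


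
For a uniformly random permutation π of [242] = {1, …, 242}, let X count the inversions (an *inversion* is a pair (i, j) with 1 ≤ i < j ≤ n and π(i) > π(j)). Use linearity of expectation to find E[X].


Write X = Σ X_I over the C(242, 2) = 29161 pairs i < j, with X_I the indicator of one inversion.
There are 29161 indicators.
For each fixed pair i < j, the values π(i) and π(j) are two distinct elements of {1, …, 242} in uniformly random order; by symmetry P[π(i) > π(j)] = 1/2.
By linearity: E[X] = 29161 · (1/2) = C(242, 2) · (1/2) = 29161/2 = 29161/2 ≈ 14580.5000.

E[X] = 29161/2 = 14580.5000.


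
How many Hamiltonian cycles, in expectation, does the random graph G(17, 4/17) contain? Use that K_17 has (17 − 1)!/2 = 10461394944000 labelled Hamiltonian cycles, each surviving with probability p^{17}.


K_17 has (17 − 1)!/2 = 10461394944000 labelled Hamiltonian cycles.
For each such Hamiltonian cycle H, let X_H = 1 if all 17 edges of H are present in G. Then P[X_H = 1] = p^{17} = (4/17)^{17} = 17179869184/827240261886336764177.
Summing the indicators: E[X] = Σ_H E[X_H] = 10461394944000 · p^{17} = 10461394944000 · 17179869184/827240261886336764177 = 179725396620079005696000/827240261886336764177.
Numerically: E[X] ≈ 217.259.

E[X] = 10461394944000 · (4/17)^{17} = 179725396620079005696000/827240261886336764177 ≈ 217.259.


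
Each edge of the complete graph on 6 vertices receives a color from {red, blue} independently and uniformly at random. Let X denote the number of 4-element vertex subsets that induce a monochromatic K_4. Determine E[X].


Let X = Σ_S X_S over the C(6, 4) = 15 subsets S of size 4, where X_S = 1 if the K_4 on S is monochromatic.
For a fixed S, the K_4 on S has C(4, 2) = 6 edges. P[all 6 edges red] = (1/2)^6, and likewise for blue, so P[monochromatic] = 2·(1/2)^6 = 2^{1 − 6} = 1/32.
By linearity: E[X] = C(6, 4) · 2^{1 − 6} = 15 · 1/32 = 15/32.
Numerically: E[X] ≈ 0.46875.

E[X] = C(6,4)·2^(1−C(4,2)) = 15/32 ≈ 0.46875.


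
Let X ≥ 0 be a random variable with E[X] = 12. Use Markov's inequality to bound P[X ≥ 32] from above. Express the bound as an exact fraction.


μ = E[X] = 12, a = 32.
Markov: P[X ≥ 32] ≤ μ/a = (12)/32 = 3/8.
Numerically: ≈ 0.37500.
(Since a = 32 > μ = 12.00000, the bound 3/8 is < 1 and informative.)

P[X ≥ 32] ≤ 3/8 ≈ 0.37500.


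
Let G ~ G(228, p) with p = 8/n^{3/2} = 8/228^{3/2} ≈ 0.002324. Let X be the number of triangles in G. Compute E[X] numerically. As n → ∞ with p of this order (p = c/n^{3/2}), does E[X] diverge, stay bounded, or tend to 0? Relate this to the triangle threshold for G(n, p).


Number of potential triangles: C(228, 3) = 1949476.
Each occurs with probability p³ ≈ (0.002324)³ ≈ 1.254767e-08.
By linearity: E[X] = C(228, 3)·p³ ≈ 1949476 · 1.254767e-08 ≈ 0.0245.
Since α = 3/2 > 1, p = c/n^{3/2} = o(1/n) is below the triangle threshold p ~ 1/n. Asymptotically E[X] ~ (c³/6)·n^{3(1−α)} = (8³/6)·n^{-1.5} → 0, so by Markov's inequality G has no triangles w.h.p.

E[X] ≈ 0.0245; in regime p = Θ(1/n^{3/2}) E[X] tends to 0 (below the triangle threshold p ~ 1/n).


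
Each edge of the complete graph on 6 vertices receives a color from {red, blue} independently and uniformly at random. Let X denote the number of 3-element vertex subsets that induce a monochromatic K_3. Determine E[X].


Let X = Σ_S X_S over the C(6, 3) = 20 subsets S of size 3, where X_S = 1 if the K_3 on S is monochromatic.
For a fixed S, the K_3 on S has C(3, 2) = 3 edges. P[all 3 edges red] = (1/2)^3, and likewise for blue, so P[monochromatic] = 2·(1/2)^3 = 2^{1 − 3} = 1/4.
By linearity of expectation: E[X] = C(6, 3) · 2^{1 − 3} = 20 · 1/4 = 5.
Numerically: E[X] ≈ 5.00000.

E[X] = C(6,3)·2^(1−C(3,2)) = 5 ≈ 5.00000.


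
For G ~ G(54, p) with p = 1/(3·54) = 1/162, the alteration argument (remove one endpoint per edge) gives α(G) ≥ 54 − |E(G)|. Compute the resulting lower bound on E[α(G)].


E[|E(G)|] = C(54, 2)·p = 1431 · (1/162) = 53/6.
E[α(G)] ≥ n − E[|E(G)|] = 54 − 53/6 = 271/6.
Numerically: ≈ 45.166667.
(This is only a lower bound; the true E[α(G)] may be larger.)

E[α(G)] ≥ 271/6 ≈ 45.166667.


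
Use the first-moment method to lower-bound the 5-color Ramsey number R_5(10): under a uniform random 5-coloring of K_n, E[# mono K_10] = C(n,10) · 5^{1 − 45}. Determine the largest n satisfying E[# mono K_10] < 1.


We need C(n, 10) · 5^{1 − 45} < 1, i.e. C(n, 10) < 5^{45 − 1} = 5684341886080801486968994140625.
Check values of n near the boundary:
  n = 5388: C(5388, 10) = 5634865093375880654852250419586; 5634865093375880654852250419586 < 5684341886080801486968994140625? YES
  n = 5389: C(5389, 10) = 5645340767466558997768874792926; 5645340767466558997768874792926 < 5684341886080801486968994140625? YES
  n = 5390: C(5390, 10) = 5655833965919099070255434039753; 5655833965919099070255434039753 < 5684341886080801486968994140625? YES
  n = 5391: C(5391, 10) = 5666344714787188828795213697883; 5666344714787188828795213697883 < 5684341886080801486968994140625? YES
  n = 5392: C(5392, 10) = 5676873040158402483252283957448; 5676873040158402483252283957448 < 5684341886080801486968994140625? YES
  n = 5393: C(5393, 10) = 5687418968154238267170642278008; 5687418968154238267170642278008 < 5684341886080801486968994140625? NO
The largest n with C(n, 10) < 5684341886080801486968994140625 is n = 5392 (where E[X] = 5676873040158402483252283957448/5684341886080801486968994140625 ≈ 0.999). Hence R_5(10) > 5392, i.e. R_5(10) ≥ 5393.

Largest n = 5392; hence R_5(10) > 5392.


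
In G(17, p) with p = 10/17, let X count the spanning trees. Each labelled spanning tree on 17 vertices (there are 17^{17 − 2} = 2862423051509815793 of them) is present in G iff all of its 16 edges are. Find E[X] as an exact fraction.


K_17 has 17^{17 − 2} = 2862423051509815793 labelled spanning trees.
For each such spanning tree H, let X_H = 1 if all 16 edges of H are present in G. Then P[X_H = 1] = p^{16} = (10/17)^{16} = 10000000000000000/48661191875666868481.
By linearity of expectation: E[X] = Σ_H E[X_H] = 2862423051509815793 · p^{16} = 2862423051509815793 · 10000000000000000/48661191875666868481 = 10000000000000000/17.
Numerically: E[X] ≈ 5.8824e+14.

E[X] = 2862423051509815793 · (10/17)^{16} = 10000000000000000/17 ≈ 5.8824e+14.


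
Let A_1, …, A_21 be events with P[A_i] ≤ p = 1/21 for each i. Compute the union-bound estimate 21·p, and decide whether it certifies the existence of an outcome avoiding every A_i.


Union bound: P[∪_{i=1}^{21} A_i] ≤ Σ_i P[A_i] ≤ 21·p = 21·(1/21) = 1.
Numerically: 1 ≈ 1.000.
Is 1 < 1? NO.
Since the bound 1 is ≥ 1, the union bound is uninformative here; it does NOT by itself certify existence.

21·p = 1 ≈ 1.000; existence NOT certified by the union bound.


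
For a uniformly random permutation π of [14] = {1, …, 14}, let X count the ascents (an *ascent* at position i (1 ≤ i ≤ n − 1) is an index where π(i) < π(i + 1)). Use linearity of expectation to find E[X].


Write X = Σ X_I over i = 1, …, 13, with X_I the indicator of one ascent.
There are 13 indicators.
For each fixed i, the pair (π(i), π(i+1)) is a uniformly random ordered pair of distinct values from {1, …, 14}; by symmetry P[π(i) < π(i+1)] = 1/2.
By linearity: E[X] = 13 · (1/2) = (14 − 1) · (1/2) = 13/2 ≈ 6.50000.

E[X] = 13/2 = 6.50000.


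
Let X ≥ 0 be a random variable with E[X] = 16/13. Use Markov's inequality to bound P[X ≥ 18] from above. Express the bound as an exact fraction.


μ = E[X] = 16/13, a = 18.
Markov: P[X ≥ 18] ≤ μ/a = (16/13)/18 = 8/117.
Numerically: ≈ 0.068.
(Since a = 18 > μ = 1.231, the bound 8/117 is < 1 and informative.)

P[X ≥ 18] ≤ 8/117 ≈ 0.068.


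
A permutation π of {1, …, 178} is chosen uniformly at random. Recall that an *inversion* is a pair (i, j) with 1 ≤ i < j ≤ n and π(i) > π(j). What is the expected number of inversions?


Write X = Σ X_I over the C(178, 2) = 15753 pairs i < j, with X_I the indicator of one inversion.
There are 15753 indicators.
For each fixed pair i < j, the values π(i) and π(j) are two distinct elements of {1, …, 178} in uniformly random order; by symmetry P[π(i) > π(j)] = 1/2.
By linearity: E[X] = 15753 · (1/2) = C(178, 2) · (1/2) = 15753/2 = 15753/2 ≈ 7876.500.

E[X] = 15753/2 = 7876.500.


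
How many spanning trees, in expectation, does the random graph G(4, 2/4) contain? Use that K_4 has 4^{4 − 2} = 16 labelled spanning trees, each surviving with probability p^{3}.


K_4 has 4^{4 − 2} = 16 labelled spanning trees.
For each such spanning tree H, let X_H = 1 if all 3 edges of H are present in G. Then P[X_H = 1] = p^{3} = (1/2)^{3} = 1/8.
By linearity: E[X] = Σ_H E[X_H] = 16 · p^{3} = 16 · 1/8 = 2.
Numerically: E[X] ≈ 2.

E[X] = 16 · (1/2)^{3} = 2 ≈ 2.


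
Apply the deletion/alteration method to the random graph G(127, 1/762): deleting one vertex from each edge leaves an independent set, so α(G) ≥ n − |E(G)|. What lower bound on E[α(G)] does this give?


E[|E(G)|] = C(127, 2)·p = 8001 · (1/762) = 21/2.
E[α(G)] ≥ n − E[|E(G)|] = 127 − 21/2 = 233/2.
Numerically: ≈ 116.500.
(This is only a lower bound; the true E[α(G)] may be larger.)

E[α(G)] ≥ 233/2 ≈ 116.500.


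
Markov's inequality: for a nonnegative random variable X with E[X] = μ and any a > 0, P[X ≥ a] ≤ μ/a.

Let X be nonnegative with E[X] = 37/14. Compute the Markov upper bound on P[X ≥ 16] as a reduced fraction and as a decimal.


μ = E[X] = 37/14, a = 16.
Markov: P[X ≥ 16] ≤ μ/a = (37/14)/16 = 37/224.
Numerically: ≈ 0.165179.
(Since a = 16 > μ = 2.642857, the bound 37/224 is < 1 and informative.)

P[X ≥ 16] ≤ 37/224 ≈ 0.165179.


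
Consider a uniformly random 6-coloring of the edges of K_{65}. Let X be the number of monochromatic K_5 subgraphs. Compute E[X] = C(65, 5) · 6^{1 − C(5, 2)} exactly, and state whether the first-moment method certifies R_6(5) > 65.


E[X] = C(65, 5) · 6^{1 − 10} = 8259888 · 6^{−9} = 8259888/10077696.
As a reduced fraction: E[X] = 172081/209952 ≈ 0.819621.
Is E[X] < 1? YES.
Since E[X] < 1, there exists a 6-coloring of K_{65} with no monochromatic K_5; hence R_6(5) > 65.

E[X] = 172081/209952 ≈ 0.819621; E[X] < 1, so R_6(5) > 65.


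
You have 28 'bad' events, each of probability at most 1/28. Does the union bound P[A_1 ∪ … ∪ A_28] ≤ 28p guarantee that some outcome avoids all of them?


Union bound: P[∪_{i=1}^{28} A_i] ≤ Σ_i P[A_i] ≤ 28·p = 28·(1/28) = 1.
Numerically: 1 ≈ 1.0000000.
Is 1 < 1? NO.
Since the bound 1 is ≥ 1, the union bound is uninformative here; it does NOT by itself certify existence.

28·p = 1 ≈ 1.0000000; existence NOT certified by the union bound.


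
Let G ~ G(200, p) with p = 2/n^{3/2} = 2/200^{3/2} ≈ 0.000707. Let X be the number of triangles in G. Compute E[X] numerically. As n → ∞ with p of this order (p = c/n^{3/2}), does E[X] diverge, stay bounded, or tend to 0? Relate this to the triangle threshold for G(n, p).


Number of potential triangles: C(200, 3) = 1313400.
Each occurs with probability p³ ≈ (0.000707)³ ≈ 3.53553e-10.
By linearity: E[X] = C(200, 3)·p³ ≈ 1313400 · 3.53553e-10 ≈ 0.000.
Since α = 3/2 > 1, p = c/n^{3/2} = o(1/n) is below the triangle threshold p ~ 1/n. Asymptotically E[X] ~ (c³/6)·n^{3(1−α)} = (2³/6)·n^{-1.5} → 0, so by Markov's inequality G has no triangles w.h.p.

E[X] ≈ 0.000; in regime p = Θ(1/n^{3/2}) E[X] tends to 0 (below the triangle threshold p ~ 1/n).


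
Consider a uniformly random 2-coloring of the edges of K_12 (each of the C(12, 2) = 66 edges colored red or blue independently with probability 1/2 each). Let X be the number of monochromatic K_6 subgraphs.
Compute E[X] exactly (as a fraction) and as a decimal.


Let X = Σ_S X_S over the C(12, 6) = 924 subsets S of size 6, where X_S = 1 if the K_6 on S is monochromatic.
For a fixed S, the K_6 on S has C(6, 2) = 15 edges. P[all 15 edges red] = (1/2)^15, and likewise for blue, so P[monochromatic] = 2·(1/2)^15 = 2^{1 − 15} = 1/16384.
By linearity of expectation: E[X] = C(12, 6) · 2^{1 − 15} = 924 · 1/16384 = 231/4096.
Numerically: E[X] ≈ 0.0564.

E[X] = C(12,6)·2^(1−C(6,2)) = 231/4096 ≈ 0.0564.


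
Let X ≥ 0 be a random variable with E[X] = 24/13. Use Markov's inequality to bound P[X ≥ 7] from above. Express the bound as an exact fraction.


μ = E[X] = 24/13, a = 7.
Markov: P[X ≥ 7] ≤ μ/a = (24/13)/7 = 24/91.
Numerically: ≈ 0.264.
(Since a = 7 > μ = 1.846, the bound 24/91 is < 1 and informative.)

P[X ≥ 7] ≤ 24/91 ≈ 0.264.


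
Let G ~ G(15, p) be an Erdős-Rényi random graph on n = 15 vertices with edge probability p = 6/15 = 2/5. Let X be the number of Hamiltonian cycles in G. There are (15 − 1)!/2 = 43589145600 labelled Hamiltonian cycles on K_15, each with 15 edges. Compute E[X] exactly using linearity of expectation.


K_15 has (15 − 1)!/2 = 43589145600 labelled Hamiltonian cycles.
For each such Hamiltonian cycle H, let X_H = 1 if all 15 edges of H are present in G. Then P[X_H = 1] = p^{15} = (2/5)^{15} = 32768/30517578125.
By linearity: E[X] = Σ_H E[X_H] = 43589145600 · p^{15} = 43589145600 · 32768/30517578125 = 57133164920832/1220703125.
Numerically: E[X] ≈ 46803.5.

E[X] = 43589145600 · (2/5)^{15} = 57133164920832/1220703125 ≈ 46803.5.


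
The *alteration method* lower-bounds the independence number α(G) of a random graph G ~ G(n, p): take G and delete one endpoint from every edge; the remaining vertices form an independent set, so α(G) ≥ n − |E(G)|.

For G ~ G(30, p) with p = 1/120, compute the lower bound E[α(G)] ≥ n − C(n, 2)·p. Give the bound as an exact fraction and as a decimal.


E[|E(G)|] = C(30, 2)·p = 435 · (1/120) = 29/8.
E[α(G)] ≥ n − E[|E(G)|] = 30 − 29/8 = 211/8.
Numerically: ≈ 26.375000.
(This is only a lower bound; the true E[α(G)] may be larger.)

E[α(G)] ≥ 211/8 ≈ 26.375000.


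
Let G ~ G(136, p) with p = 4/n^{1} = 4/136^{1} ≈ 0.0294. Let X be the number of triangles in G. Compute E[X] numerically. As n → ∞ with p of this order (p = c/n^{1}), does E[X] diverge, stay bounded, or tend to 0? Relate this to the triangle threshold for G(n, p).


Number of potential triangles: C(136, 3) = 410040.
Each occurs with probability p³ ≈ (0.0294)³ ≈ 2.54427e-05.
By linearity: E[X] = C(136, 3)·p³ ≈ 410040 · 2.54427e-05 ≈ 10.433.
Here α = 1, so p = 4/n is exactly at the triangle threshold p ~ 1/n. Asymptotically E[X] → c³/6 = 4³/6 = 32/3 ≈ 10.667, a bounded constant. In this regime the triangle count is asymptotically Poisson(c³/6).

E[X] ≈ 10.433; in regime p = Θ(1/n^{1}) E[X] stays bounded (at the triangle threshold p ~ 1/n).


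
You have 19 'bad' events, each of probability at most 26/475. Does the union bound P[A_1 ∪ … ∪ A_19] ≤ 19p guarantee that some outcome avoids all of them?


Union bound: P[∪_{i=1}^{19} A_i] ≤ Σ_i P[A_i] ≤ 19·p = 19·(26/475) = 26/25.
Numerically: 26/25 ≈ 1.040.
Is 26/25 < 1? NO.
Since the bound 26/25 is ≥ 1, the union bound is uninformative here; it does NOT by itself certify existence.

19·p = 26/25 ≈ 1.040; existence NOT certified by the union bound.


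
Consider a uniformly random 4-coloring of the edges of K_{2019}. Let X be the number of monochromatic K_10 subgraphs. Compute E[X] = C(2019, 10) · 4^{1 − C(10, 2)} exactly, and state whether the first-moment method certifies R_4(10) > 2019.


E[X] = C(2019, 10) · 4^{1 − 45} = 303322949179835278009229628 · 4^{−44} = 303322949179835278009229628/309485009821345068724781056.
As a reduced fraction: E[X] = 75830737294958819502307407/77371252455336267181195264 ≈ 0.98009.
Is E[X] < 1? YES.
Since E[X] < 1, there exists a 4-coloring of K_{2019} with no monochromatic K_10; hence R_4(10) > 2019.

E[X] = 75830737294958819502307407/77371252455336267181195264 ≈ 0.98009; E[X] < 1, so R_4(10) > 2019.


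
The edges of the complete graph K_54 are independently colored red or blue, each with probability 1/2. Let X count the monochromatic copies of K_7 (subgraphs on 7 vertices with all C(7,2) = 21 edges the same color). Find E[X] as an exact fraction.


Let X = Σ_S X_S over the C(54, 7) = 177100560 subsets S of size 7, where X_S = 1 if the K_7 on S is monochromatic.
For a fixed S, the K_7 on S has C(7, 2) = 21 edges. P[all 21 edges red] = (1/2)^21, and likewise for blue, so P[monochromatic] = 2·(1/2)^21 = 2^{1 − 21} = 1/1048576.
By linearity of expectation: E[X] = C(54, 7) · 2^{1 − 21} = 177100560 · 1/1048576 = 11068785/65536.
Numerically: E[X] ≈ 168.8963.

E[X] = C(54,7)·2^(1−C(7,2)) = 11068785/65536 ≈ 168.8963.


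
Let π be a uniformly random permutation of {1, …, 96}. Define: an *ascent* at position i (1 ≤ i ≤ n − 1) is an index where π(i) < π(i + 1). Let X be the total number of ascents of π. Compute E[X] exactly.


Write X = Σ X_I over i = 1, …, 95, with X_I the indicator of one ascent.
There are 95 indicators.
For each fixed i, the pair (π(i), π(i+1)) is a uniformly random ordered pair of distinct values from {1, …, 96}; by symmetry P[π(i) < π(i+1)] = 1/2.
By linearity: E[X] = 95 · (1/2) = (96 − 1) · (1/2) = 95/2 ≈ 47.5000.

E[X] = 95/2 = 47.5000.


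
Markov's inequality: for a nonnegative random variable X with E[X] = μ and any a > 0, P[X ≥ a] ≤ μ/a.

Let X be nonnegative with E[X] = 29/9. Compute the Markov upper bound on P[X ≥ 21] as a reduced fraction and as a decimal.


μ = E[X] = 29/9, a = 21.
Markov: P[X ≥ 21] ≤ μ/a = (29/9)/21 = 29/189.
Numerically: ≈ 0.153.
(Since a = 21 > μ = 3.222, the bound 29/189 is < 1 and informative.)

P[X ≥ 21] ≤ 29/189 ≈ 0.153.


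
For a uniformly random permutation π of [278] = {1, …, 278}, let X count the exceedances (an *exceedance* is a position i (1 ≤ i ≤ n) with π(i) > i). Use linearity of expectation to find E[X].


Write X = Σ_{i=1}^{278} X_i, where X_i = 1_{π(i) > i}.
For each fixed i, π(i) is uniform over {1, …, 278} (marginal of a uniform permutation), so P[π(i) > i] = (n − i)/n. Summing: Σ_{i=1}^{278} (n − i)/n = (0 + 1 + … + 277)/278 = 278(278 − 1)/(2·278) = (278 − 1)/2.
Hence E[X] = Σ_{i=1}^{278} (278 − i)/278 = 277/2 ≈ 138.5000.

E[X] = 277/2 = 138.5000.


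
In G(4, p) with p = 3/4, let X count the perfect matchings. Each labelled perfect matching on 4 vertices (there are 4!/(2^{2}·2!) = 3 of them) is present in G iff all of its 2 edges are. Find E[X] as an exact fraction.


K_4 has 4!/(2^{2}·2!) = 3 labelled perfect matchings.
For each such perfect matching H, let X_H = 1 if all 2 edges of H are present in G. Then P[X_H = 1] = p^{2} = (3/4)^{2} = 9/16.
Summing the indicators: E[X] = Σ_H E[X_H] = 3 · p^{2} = 3 · 9/16 = 27/16.
Numerically: E[X] ≈ 1.69.

E[X] = 3 · (3/4)^{2} = 27/16 ≈ 1.69.


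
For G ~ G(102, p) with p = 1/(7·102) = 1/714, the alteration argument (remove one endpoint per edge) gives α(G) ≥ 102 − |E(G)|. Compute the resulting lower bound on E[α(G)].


E[|E(G)|] = C(102, 2)·p = 5151 · (1/714) = 101/14.
E[α(G)] ≥ n − E[|E(G)|] = 102 − 101/14 = 1327/14.
Numerically: ≈ 94.78571.
(This is only a lower bound; the true E[α(G)] may be larger.)

E[α(G)] ≥ 1327/14 ≈ 94.78571.


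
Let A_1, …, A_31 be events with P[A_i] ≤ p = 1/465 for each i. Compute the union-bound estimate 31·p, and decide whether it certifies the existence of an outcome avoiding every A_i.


Union bound: P[∪_{i=1}^{31} A_i] ≤ Σ_i P[A_i] ≤ 31·p = 31·(1/465) = 1/15.
Numerically: 1/15 ≈ 0.0667.
Is 1/15 < 1? YES.
Since P[∪ A_i] ≤ 1/15 < 1, the complement has P[∩ A_i^c] ≥ 1 − 1/15 = 14/15 > 0, so some outcome avoids every A_i.

31·p = 1/15 ≈ 0.0667; existence CERTIFIED by the union bound.


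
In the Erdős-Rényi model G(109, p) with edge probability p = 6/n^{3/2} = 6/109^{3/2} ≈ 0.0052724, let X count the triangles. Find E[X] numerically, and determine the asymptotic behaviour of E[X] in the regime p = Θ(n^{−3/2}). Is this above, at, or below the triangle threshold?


Number of potential triangles: C(109, 3) = 209934.
Each occurs with probability p³ ≈ (0.0052724)³ ≈ 1.4656643e-07.
By linearity: E[X] = C(109, 3)·p³ ≈ 209934 · 1.4656643e-07 ≈ 0.03077.
Since α = 3/2 > 1, p = c/n^{3/2} = o(1/n) is below the triangle threshold p ~ 1/n. Asymptotically E[X] ~ (c³/6)·n^{3(1−α)} = (6³/6)·n^{-1.5} → 0, so by Markov's inequality G has no triangles w.h.p.

E[X] ≈ 0.03077; in regime p = Θ(1/n^{3/2}) E[X] tends to 0 (below the triangle threshold p ~ 1/n).


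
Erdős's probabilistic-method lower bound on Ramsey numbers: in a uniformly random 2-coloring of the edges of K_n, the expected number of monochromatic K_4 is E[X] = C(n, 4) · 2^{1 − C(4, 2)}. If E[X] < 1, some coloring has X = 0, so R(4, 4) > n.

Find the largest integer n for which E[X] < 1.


We need C(n, 4) · 2^{1 − 6} < 1, i.e. C(n, 4) < 2^{6 − 1} = 32.
Check values of n near the boundary:
  n = 4: C(4, 4) = 1; 1 < 32? YES
  n = 5: C(5, 4) = 5; 5 < 32? YES
  n = 6: C(6, 4) = 15; 15 < 32? YES
  n = 7: C(7, 4) = 35; 35 < 32? NO
  n = 8: C(8, 4) = 70; 70 < 32? NO
  n = 9: C(9, 4) = 126; 126 < 32? NO
The largest n with C(n, 4) < 32 is n = 6 (where E[X] = 15/32 ≈ 0.468750). Hence R(4, 4) > 6, i.e. R(4, 4) ≥ 7.

Largest n = 6; hence R(4, 4) > 6.


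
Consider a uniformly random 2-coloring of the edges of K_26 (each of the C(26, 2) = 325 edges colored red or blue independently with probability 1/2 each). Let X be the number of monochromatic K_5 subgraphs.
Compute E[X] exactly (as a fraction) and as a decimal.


Let X = Σ_S X_S over the C(26, 5) = 65780 subsets S of size 5, where X_S = 1 if the K_5 on S is monochromatic.
For a fixed S, the K_5 on S has C(5, 2) = 10 edges. P[all 10 edges red] = (1/2)^10, and likewise for blue, so P[monochromatic] = 2·(1/2)^10 = 2^{1 − 10} = 1/512.
Summing: E[X] = C(26, 5) · 2^{1 − 10} = 65780 · 1/512 = 16445/128.
Numerically: E[X] ≈ 128.477.

E[X] = C(26,5)·2^(1−C(5,2)) = 16445/128 ≈ 128.477.


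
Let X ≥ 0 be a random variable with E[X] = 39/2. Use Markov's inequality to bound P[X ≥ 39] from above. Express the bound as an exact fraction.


μ = E[X] = 39/2, a = 39.
Markov: P[X ≥ 39] ≤ μ/a = (39/2)/39 = 1/2.
Numerically: ≈ 0.5000.
(Since a = 39 > μ = 19.5000, the bound 1/2 is < 1 and informative.)

P[X ≥ 39] ≤ 1/2 ≈ 0.5000.


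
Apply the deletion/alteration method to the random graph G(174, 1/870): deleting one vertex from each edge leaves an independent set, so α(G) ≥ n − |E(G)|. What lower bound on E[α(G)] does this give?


E[|E(G)|] = C(174, 2)·p = 15051 · (1/870) = 173/10.
E[α(G)] ≥ n − E[|E(G)|] = 174 − 173/10 = 1567/10.
Numerically: ≈ 156.70000.
(This is only a lower bound; the true E[α(G)] may be larger.)

E[α(G)] ≥ 1567/10 ≈ 156.70000.


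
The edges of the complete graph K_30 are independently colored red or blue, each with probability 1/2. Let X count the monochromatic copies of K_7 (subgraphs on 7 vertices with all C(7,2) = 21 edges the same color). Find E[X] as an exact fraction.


Let X = Σ_S X_S over the C(30, 7) = 2035800 subsets S of size 7, where X_S = 1 if the K_7 on S is monochromatic.
For a fixed S, the K_7 on S has C(7, 2) = 21 edges. P[all 21 edges red] = (1/2)^21, and likewise for blue, so P[monochromatic] = 2·(1/2)^21 = 2^{1 − 21} = 1/1048576.
By linearity of expectation: E[X] = C(30, 7) · 2^{1 − 21} = 2035800 · 1/1048576 = 254475/131072.
Numerically: E[X] ≈ 1.94149.

E[X] = C(30,7)·2^(1−C(7,2)) = 254475/131072 ≈ 1.94149.


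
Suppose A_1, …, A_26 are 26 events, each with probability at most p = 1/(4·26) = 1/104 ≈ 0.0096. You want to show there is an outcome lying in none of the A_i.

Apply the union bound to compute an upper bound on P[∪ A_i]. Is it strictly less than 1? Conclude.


Union bound: P[∪_{i=1}^{26} A_i] ≤ Σ_i P[A_i] ≤ 26·p = 26·(1/104) = 1/4.
Numerically: 1/4 ≈ 0.2500.
Is 1/4 < 1? YES.
Since P[∪ A_i] ≤ 1/4 < 1, the complement has P[∩ A_i^c] ≥ 1 − 1/4 = 3/4 > 0, so some outcome avoids every A_i.

26·p = 1/4 ≈ 0.2500; existence CERTIFIED by the union bound.


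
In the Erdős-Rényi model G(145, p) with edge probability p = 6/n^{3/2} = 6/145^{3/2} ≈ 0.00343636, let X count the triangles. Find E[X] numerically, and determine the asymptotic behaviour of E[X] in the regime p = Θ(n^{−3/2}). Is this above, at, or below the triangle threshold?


Number of potential triangles: C(145, 3) = 497640.
Each occurs with probability p³ ≈ (0.00343636)³ ≈ 4.05786637e-08.
By linearity: E[X] = C(145, 3)·p³ ≈ 497640 · 4.05786637e-08 ≈ 0.020194.
Since α = 3/2 > 1, p = c/n^{3/2} = o(1/n) is below the triangle threshold p ~ 1/n. Asymptotically E[X] ~ (c³/6)·n^{3(1−α)} = (6³/6)·n^{-1.5} → 0, so by Markov's inequality G has no triangles w.h.p.

E[X] ≈ 0.020194; in regime p = Θ(1/n^{3/2}) E[X] tends to 0 (below the triangle threshold p ~ 1/n).


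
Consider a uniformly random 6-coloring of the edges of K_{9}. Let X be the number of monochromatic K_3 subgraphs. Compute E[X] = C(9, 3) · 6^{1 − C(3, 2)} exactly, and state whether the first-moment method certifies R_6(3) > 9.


E[X] = C(9, 3) · 6^{1 − 3} = 84 · 6^{−2} = 84/36.
As a reduced fraction: E[X] = 7/3 ≈ 2.33333.
Is E[X] < 1? NO.
Since E[X] ≥ 1, the first-moment bound is inconclusive at n = 9; it does NOT by itself certify R_6(3) > 9.

E[X] = 7/3 ≈ 2.33333; E[X] ≥ 1; first-moment method inconclusive here.


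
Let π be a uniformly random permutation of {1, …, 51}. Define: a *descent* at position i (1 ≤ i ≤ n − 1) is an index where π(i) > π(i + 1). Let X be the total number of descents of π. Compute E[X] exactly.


Write X = Σ X_I over i = 1, …, 50, with X_I the indicator of one descent.
There are 50 indicators.
For each fixed i, the pair (π(i), π(i+1)) is a uniformly random ordered pair of distinct values from {1, …, 51}; by symmetry P[π(i) > π(i+1)] = 1/2.
By linearity: E[X] = 50 · (1/2) = (51 − 1) · (1/2) = 25 ≈ 25.0000.

E[X] = 25 = 25.0000.


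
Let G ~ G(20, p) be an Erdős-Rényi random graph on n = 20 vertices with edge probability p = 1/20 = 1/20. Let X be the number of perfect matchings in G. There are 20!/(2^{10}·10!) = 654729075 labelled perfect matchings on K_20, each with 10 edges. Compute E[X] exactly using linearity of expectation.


K_20 has 20!/(2^{10}·10!) = 654729075 labelled perfect matchings.
For each such perfect matching H, let X_H = 1 if all 10 edges of H are present in G. Then P[X_H = 1] = p^{10} = (1/20)^{10} = 1/10240000000000.
By linearity of expectation: E[X] = Σ_H E[X_H] = 654729075 · p^{10} = 654729075 · 1/10240000000000 = 26189163/409600000000.
Numerically: E[X] ≈ 6.3938e-05.

E[X] = 654729075 · (1/20)^{10} = 26189163/409600000000 ≈ 6.3938e-05.


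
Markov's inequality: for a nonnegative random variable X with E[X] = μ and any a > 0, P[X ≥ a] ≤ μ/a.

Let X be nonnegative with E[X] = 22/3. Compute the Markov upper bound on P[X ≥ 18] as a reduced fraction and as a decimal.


μ = E[X] = 22/3, a = 18.
Markov: P[X ≥ 18] ≤ μ/a = (22/3)/18 = 11/27.
Numerically: ≈ 0.4074.
(Since a = 18 > μ = 7.3333, the bound 11/27 is < 1 and informative.)

P[X ≥ 18] ≤ 11/27 ≈ 0.4074.


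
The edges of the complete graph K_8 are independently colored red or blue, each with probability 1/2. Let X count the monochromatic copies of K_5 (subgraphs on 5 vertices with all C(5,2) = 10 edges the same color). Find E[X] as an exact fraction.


Let X = Σ_S X_S over the C(8, 5) = 56 subsets S of size 5, where X_S = 1 if the K_5 on S is monochromatic.
For a fixed S, the K_5 on S has C(5, 2) = 10 edges. P[all 10 edges red] = (1/2)^10, and likewise for blue, so P[monochromatic] = 2·(1/2)^10 = 2^{1 − 10} = 1/512.
Summing: E[X] = C(8, 5) · 2^{1 − 10} = 56 · 1/512 = 7/64.
Numerically: E[X] ≈ 0.109375.

E[X] = C(8,5)·2^(1−C(5,2)) = 7/64 ≈ 0.109375.


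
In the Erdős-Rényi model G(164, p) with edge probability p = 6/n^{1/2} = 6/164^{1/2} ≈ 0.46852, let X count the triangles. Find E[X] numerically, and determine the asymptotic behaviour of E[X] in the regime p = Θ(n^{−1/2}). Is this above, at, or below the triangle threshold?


Number of potential triangles: C(164, 3) = 721764.
Each occurs with probability p³ ≈ (0.46852)³ ≈ 1.0284614e-01.
By linearity: E[X] = C(164, 3)·p³ ≈ 721764 · 1.0284614e-01 ≈ 74230.63842.
Since α = 1/2 < 1, p = c/n^{1/2} ≫ 1/n is above the triangle threshold p ~ 1/n. Asymptotically E[X] ~ (c³/6)·n^{3(1−α)} = (6³/6)·n^{1.5} → ∞; triangles are abundant w.h.p.

E[X] ≈ 74230.63842; in regime p = Θ(1/n^{1/2}) E[X] diverges (above the triangle threshold p ~ 1/n).


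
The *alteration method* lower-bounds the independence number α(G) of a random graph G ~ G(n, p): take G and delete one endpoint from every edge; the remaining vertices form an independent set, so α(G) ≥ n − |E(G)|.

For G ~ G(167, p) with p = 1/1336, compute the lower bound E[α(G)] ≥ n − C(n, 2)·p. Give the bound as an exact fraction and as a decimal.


E[|E(G)|] = C(167, 2)·p = 13861 · (1/1336) = 83/8.
E[α(G)] ≥ n − E[|E(G)|] = 167 − 83/8 = 1253/8.
Numerically: ≈ 156.625000.
(This is only a lower bound; the true E[α(G)] may be larger.)

E[α(G)] ≥ 1253/8 ≈ 156.625000.


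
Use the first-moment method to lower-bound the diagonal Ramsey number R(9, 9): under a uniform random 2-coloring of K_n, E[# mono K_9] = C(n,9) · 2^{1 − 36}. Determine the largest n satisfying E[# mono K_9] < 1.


We need C(n, 9) · 2^{1 − 36} < 1, i.e. C(n, 9) < 2^{36 − 1} = 34359738368.
Check values of n near the boundary:
  n = 61: C(61, 9) = 17341763505; 17341763505 < 34359738368? YES
  n = 62: C(62, 9) = 20286591270; 20286591270 < 34359738368? YES
  n = 63: C(63, 9) = 23667689815; 23667689815 < 34359738368? YES
  n = 64: C(64, 9) = 27540584512; 27540584512 < 34359738368? YES
  n = 65: C(65, 9) = 31966749880; 31966749880 < 34359738368? YES
  n = 66: C(66, 9) = 37014131440; 37014131440 < 34359738368? NO
The largest n with C(n, 9) < 34359738368 is n = 65 (where E[X] = 3995843735/4294967296 ≈ 0.9304). Hence R(9, 9) > 65, i.e. R(9, 9) ≥ 66.

Largest n = 65; hence R(9, 9) > 65.


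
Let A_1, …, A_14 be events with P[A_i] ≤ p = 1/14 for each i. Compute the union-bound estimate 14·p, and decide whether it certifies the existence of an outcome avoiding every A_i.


Union bound: P[∪_{i=1}^{14} A_i] ≤ Σ_i P[A_i] ≤ 14·p = 14·(1/14) = 1.
Numerically: 1 ≈ 1.00000.
Is 1 < 1? NO.
Since the bound 1 is ≥ 1, the union bound is uninformative here; it does NOT by itself certify existence.

14·p = 1 ≈ 1.00000; existence NOT certified by the union bound.


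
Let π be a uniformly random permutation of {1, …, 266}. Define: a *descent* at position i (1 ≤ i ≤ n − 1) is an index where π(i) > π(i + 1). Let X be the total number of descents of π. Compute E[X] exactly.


Write X = Σ X_I over i = 1, …, 265, with X_I the indicator of one descent.
There are 265 indicators.
For each fixed i, the pair (π(i), π(i+1)) is a uniformly random ordered pair of distinct values from {1, …, 266}; by symmetry P[π(i) > π(i+1)] = 1/2.
By linearity: E[X] = 265 · (1/2) = (266 − 1) · (1/2) = 265/2 ≈ 132.500000.

E[X] = 265/2 = 132.500000.


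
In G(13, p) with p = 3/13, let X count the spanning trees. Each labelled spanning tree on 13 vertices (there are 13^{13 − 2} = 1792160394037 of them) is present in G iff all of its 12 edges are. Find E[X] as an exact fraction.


K_13 has 13^{13 − 2} = 1792160394037 labelled spanning trees.
For each such spanning tree H, let X_H = 1 if all 12 edges of H are present in G. Then P[X_H = 1] = p^{12} = (3/13)^{12} = 531441/23298085122481.
By linearity of expectation: E[X] = Σ_H E[X_H] = 1792160394037 · p^{12} = 1792160394037 · 531441/23298085122481 = 531441/13.
Numerically: E[X] ≈ 40880.

E[X] = 1792160394037 · (3/13)^{12} = 531441/13 ≈ 40880.


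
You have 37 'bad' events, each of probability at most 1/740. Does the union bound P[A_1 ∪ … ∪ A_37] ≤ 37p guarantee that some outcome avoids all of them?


Union bound: P[∪_{i=1}^{37} A_i] ≤ Σ_i P[A_i] ≤ 37·p = 37·(1/740) = 1/20.
Numerically: 1/20 ≈ 0.0500000.
Is 1/20 < 1? YES.
Since P[∪ A_i] ≤ 1/20 < 1, the complement has P[∩ A_i^c] ≥ 1 − 1/20 = 19/20 > 0, so some outcome avoids every A_i.

37·p = 1/20 ≈ 0.0500000; existence CERTIFIED by the union bound.


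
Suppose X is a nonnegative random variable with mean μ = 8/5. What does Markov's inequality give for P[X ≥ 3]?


μ = E[X] = 8/5, a = 3.
Markov: P[X ≥ 3] ≤ μ/a = (8/5)/3 = 8/15.
Numerically: ≈ 0.5333.
(Since a = 3 > μ = 1.6000, the bound 8/15 is < 1 and informative.)

P[X ≥ 3] ≤ 8/15 ≈ 0.5333.


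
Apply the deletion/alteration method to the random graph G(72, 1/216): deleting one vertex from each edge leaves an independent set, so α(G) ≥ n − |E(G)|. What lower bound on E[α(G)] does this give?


E[|E(G)|] = C(72, 2)·p = 2556 · (1/216) = 71/6.
E[α(G)] ≥ n − E[|E(G)|] = 72 − 71/6 = 361/6.
Numerically: ≈ 60.16667.
(This is only a lower bound; the true E[α(G)] may be larger.)

E[α(G)] ≥ 361/6 ≈ 60.16667.


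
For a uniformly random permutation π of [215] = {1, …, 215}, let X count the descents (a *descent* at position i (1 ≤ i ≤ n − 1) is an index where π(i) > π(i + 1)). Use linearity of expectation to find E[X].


Write X = Σ X_I over i = 1, …, 214, with X_I the indicator of one descent.
There are 214 indicators.
For each fixed i, the pair (π(i), π(i+1)) is a uniformly random ordered pair of distinct values from {1, …, 215}; by symmetry P[π(i) > π(i+1)] = 1/2.
By linearity: E[X] = 214 · (1/2) = (215 − 1) · (1/2) = 107 ≈ 107.000.

E[X] = 107 = 107.000.


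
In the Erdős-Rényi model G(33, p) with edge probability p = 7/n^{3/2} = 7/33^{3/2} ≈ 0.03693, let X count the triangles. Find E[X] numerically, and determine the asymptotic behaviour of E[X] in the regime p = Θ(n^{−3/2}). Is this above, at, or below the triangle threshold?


Number of potential triangles: C(33, 3) = 5456.
Each occurs with probability p³ ≈ (0.03693)³ ≈ 5.034790e-05.
By linearity: E[X] = C(33, 3)·p³ ≈ 5456 · 5.034790e-05 ≈ 0.2747.
Since α = 3/2 > 1, p = c/n^{3/2} = o(1/n) is below the triangle threshold p ~ 1/n. Asymptotically E[X] ~ (c³/6)·n^{3(1−α)} = (7³/6)·n^{-1.5} → 0, so by Markov's inequality G has no triangles w.h.p.

E[X] ≈ 0.2747; in regime p = Θ(1/n^{3/2}) E[X] tends to 0 (below the triangle threshold p ~ 1/n).
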